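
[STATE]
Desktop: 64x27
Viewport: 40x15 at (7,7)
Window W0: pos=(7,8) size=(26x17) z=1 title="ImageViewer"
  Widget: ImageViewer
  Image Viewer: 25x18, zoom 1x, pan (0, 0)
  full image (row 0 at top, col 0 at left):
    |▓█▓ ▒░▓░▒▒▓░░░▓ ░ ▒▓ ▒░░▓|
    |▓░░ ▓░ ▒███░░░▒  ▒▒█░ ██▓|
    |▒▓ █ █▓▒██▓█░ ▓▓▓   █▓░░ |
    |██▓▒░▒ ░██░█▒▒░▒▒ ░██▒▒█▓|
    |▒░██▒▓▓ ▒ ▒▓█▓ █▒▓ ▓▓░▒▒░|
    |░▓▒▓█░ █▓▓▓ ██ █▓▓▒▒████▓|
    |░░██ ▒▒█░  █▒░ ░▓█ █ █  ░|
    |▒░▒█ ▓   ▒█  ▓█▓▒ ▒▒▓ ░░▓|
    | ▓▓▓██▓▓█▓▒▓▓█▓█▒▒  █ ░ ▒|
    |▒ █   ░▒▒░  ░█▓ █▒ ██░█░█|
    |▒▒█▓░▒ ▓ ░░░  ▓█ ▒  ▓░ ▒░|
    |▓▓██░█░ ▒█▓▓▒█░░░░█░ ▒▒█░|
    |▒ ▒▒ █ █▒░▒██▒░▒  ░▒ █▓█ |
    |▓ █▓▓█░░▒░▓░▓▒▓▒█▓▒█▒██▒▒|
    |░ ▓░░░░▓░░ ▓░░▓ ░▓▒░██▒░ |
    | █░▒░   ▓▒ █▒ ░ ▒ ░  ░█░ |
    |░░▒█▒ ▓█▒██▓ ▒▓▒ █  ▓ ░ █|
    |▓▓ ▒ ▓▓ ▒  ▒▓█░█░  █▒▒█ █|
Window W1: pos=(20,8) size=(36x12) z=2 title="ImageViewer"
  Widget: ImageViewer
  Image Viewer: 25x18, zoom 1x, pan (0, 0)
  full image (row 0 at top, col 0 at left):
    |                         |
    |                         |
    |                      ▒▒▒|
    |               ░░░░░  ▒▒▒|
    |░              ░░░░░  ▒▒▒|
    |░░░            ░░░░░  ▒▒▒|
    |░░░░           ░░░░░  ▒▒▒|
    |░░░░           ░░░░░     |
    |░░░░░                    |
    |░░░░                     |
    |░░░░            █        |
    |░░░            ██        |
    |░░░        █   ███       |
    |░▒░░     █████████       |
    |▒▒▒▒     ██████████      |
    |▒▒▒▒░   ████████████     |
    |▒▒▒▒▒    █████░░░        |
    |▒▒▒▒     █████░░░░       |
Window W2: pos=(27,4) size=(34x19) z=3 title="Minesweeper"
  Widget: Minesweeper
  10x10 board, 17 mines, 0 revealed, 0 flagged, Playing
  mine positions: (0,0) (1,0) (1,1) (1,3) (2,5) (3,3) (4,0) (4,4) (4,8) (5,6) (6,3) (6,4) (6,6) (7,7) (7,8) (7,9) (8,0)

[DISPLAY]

                    ┃■■■■■■■■■■         
┏━━━━━━━━━━━━┏━━━━━━┃■■■■■■■■■■         
┃ ImageViewer┃ Image┃■■■■■■■■■■         
┠────────────┠──────┃■■■■■■■■■■         
┃▓█▓ ▒░▓░▒▒▓░┃      ┃■■■■■■■■■■         
┃▓░░ ▓░ ▒███░┃      ┃■■■■■■■■■■         
┃▒▓ █ █▓▒██▓█┃      ┃■■■■■■■■■■         
┃██▓▒░▒ ░██░█┃      ┃■■■■■■■■■■         
┃▒░██▒▓▓ ▒ ▒▓┃░     ┃■■■■■■■■■■         
┃░▓▒▓█░ █▓▓▓ ┃░░░   ┃■■■■■■■■■■         
┃░░██ ▒▒█░  █┃░░░░  ┃                   
┃▒░▒█ ▓   ▒█ ┃░░░░  ┃                   
┃ ▓▓▓██▓▓█▓▒▓┗━━━━━━┃                   
┃▒ █   ░▒▒░  ░█▓ █▒ ┃                   
┃▒▒█▓░▒ ▓ ░░░  ▓█ ▒ ┃                   


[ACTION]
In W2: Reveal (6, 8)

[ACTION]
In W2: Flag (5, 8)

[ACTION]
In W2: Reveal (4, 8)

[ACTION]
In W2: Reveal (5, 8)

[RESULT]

                    ┃✹■■■■■■■■■         
┏━━━━━━━━━━━━┏━━━━━━┃✹✹■✹■■■■■■         
┃ ImageViewer┃ Image┃■■■■■✹■■■■         
┠────────────┠──────┃■■■✹■■■■■■         
┃▓█▓ ▒░▓░▒▒▓░┃      ┃✹■■■✹■■■✹■         
┃▓░░ ▓░ ▒███░┃      ┃■■■■■■✹■⚑■         
┃▒▓ █ █▓▒██▓█┃      ┃■■■✹✹■✹■3■         
┃██▓▒░▒ ░██░█┃      ┃■■■■■■■✹✹✹         
┃▒░██▒▓▓ ▒ ▒▓┃░     ┃✹■■■■■■■■■         
┃░▓▒▓█░ █▓▓▓ ┃░░░   ┃■■■■■■■■■■         
┃░░██ ▒▒█░  █┃░░░░  ┃                   
┃▒░▒█ ▓   ▒█ ┃░░░░  ┃                   
┃ ▓▓▓██▓▓█▓▒▓┗━━━━━━┃                   
┃▒ █   ░▒▒░  ░█▓ █▒ ┃                   
┃▒▒█▓░▒ ▓ ░░░  ▓█ ▒ ┃                   


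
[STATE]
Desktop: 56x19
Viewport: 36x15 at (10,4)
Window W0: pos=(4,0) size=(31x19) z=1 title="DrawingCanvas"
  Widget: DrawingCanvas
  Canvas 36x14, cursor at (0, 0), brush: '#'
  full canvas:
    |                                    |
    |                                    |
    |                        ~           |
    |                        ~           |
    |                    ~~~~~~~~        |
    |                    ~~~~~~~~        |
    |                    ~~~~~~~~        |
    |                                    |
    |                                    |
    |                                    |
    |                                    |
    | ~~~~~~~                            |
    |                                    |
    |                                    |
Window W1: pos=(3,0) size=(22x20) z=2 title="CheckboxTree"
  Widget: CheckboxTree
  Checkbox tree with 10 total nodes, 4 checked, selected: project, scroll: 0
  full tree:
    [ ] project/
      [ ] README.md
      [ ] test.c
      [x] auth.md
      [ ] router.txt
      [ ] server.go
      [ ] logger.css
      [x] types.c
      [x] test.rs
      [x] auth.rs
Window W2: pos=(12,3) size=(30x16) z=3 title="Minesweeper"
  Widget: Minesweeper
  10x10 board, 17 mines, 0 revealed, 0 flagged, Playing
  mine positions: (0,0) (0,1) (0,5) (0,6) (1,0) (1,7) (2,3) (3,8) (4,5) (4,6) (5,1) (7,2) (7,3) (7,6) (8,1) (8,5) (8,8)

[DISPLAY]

 R┃ Minesweeper                ┃    
 t┠────────────────────────────┨    
 a┃■■■■■■■■■■                  ┃    
 r┃■■■■■■■■■■                  ┃    
 s┃■■■■■■■■■■                  ┃    
 l┃■■■■■■■■■■                  ┃    
 t┃■■■■■■■■■■                  ┃    
 t┃■■■■■■■■■■                  ┃    
 a┃■■■■■■■■■■                  ┃    
  ┃■■■■■■■■■■                  ┃    
  ┃■■■■■■■■■■                  ┃    
  ┃■■■■■■■■■■                  ┃    
  ┃                            ┃    
  ┃                            ┃    
  ┗━━━━━━━━━━━━━━━━━━━━━━━━━━━━┛    


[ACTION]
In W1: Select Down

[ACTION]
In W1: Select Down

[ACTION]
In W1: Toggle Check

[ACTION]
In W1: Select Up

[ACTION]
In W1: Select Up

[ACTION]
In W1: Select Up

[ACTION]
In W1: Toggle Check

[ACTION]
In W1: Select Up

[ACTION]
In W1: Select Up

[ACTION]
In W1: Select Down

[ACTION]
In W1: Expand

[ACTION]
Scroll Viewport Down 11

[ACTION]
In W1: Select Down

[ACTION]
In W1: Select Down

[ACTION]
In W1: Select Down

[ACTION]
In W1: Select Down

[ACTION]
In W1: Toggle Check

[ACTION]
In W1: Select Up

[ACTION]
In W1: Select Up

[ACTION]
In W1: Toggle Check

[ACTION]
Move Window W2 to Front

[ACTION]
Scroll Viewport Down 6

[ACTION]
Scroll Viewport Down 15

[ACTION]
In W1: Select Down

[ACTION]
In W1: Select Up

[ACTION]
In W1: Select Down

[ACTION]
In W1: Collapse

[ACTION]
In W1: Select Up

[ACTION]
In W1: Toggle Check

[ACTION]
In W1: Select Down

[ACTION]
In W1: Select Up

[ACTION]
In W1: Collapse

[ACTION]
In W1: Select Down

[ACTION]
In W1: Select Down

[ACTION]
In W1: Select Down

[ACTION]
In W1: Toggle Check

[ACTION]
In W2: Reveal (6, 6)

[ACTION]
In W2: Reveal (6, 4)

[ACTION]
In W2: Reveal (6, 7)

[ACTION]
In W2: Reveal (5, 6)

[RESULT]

 R┃ Minesweeper                ┃    
 t┠────────────────────────────┨    
 a┃■■■■■■■■■■                  ┃    
 r┃■■■■■■■■■■                  ┃    
 s┃■■■■■■■■■■                  ┃    
 l┃■■■■■■■■■■                  ┃    
 t┃■■■■■■■■■■                  ┃    
 t┃■■■■■■2■■■                  ┃    
 a┃■■■■1■11■■                  ┃    
  ┃■■■■■■■■■■                  ┃    
  ┃■■■■■■■■■■                  ┃    
  ┃■■■■■■■■■■                  ┃    
  ┃                            ┃    
  ┃                            ┃    
  ┗━━━━━━━━━━━━━━━━━━━━━━━━━━━━┛    


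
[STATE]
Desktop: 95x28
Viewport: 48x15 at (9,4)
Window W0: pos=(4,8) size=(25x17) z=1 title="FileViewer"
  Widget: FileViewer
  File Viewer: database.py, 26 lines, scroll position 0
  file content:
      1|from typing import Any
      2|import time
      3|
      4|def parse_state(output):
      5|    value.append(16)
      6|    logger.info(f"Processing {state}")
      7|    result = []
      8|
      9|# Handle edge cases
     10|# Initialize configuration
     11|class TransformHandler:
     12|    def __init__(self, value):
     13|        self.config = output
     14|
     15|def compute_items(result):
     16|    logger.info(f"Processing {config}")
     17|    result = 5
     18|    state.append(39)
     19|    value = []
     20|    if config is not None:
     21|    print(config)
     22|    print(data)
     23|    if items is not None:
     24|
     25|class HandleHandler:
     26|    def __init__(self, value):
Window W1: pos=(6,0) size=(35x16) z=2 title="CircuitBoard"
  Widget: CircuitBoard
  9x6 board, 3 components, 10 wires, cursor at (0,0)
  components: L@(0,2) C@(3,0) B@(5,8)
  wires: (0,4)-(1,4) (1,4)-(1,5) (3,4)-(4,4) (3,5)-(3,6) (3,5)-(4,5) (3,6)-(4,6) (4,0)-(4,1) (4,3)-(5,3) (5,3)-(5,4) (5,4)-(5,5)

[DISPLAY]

 [.]      L       ·            ┃                
                  │            ┃                
                  · ─ ·        ┃                
                               ┃                
                               ┃                
                               ┃                
  C               ·   · ─ ·    ┃                
                  │   │   │    ┃                
  · ─ ·       ·   ·   ·   ·    ┃                
              │                ┃                
              · ─ · ─ ·        ┃                
━━━━━━━━━━━━━━━━━━━━━━━━━━━━━━━┛                
logger.info(f"Proc░┃                            
result = []       ░┃                            
                  ░┃                            


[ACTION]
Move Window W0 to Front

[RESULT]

 [.]      L       ·            ┃                
                  │            ┃                
                  · ─ ·        ┃                
                               ┃                
━━━━━━━━━━━━━━━━━━━┓           ┃                
eViewer            ┃           ┃                
───────────────────┨  · ─ ·    ┃                
 typing import Any▲┃  │   │    ┃                
rt time           █┃  ·   ·    ┃                
                  ░┃           ┃                
parse_state(output░┃─ ·        ┃                
value.append(16)  ░┃━━━━━━━━━━━┛                
logger.info(f"Proc░┃                            
result = []       ░┃                            
                  ░┃                            


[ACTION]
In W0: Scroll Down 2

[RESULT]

 [.]      L       ·            ┃                
                  │            ┃                
                  · ─ ·        ┃                
                               ┃                
━━━━━━━━━━━━━━━━━━━┓           ┃                
eViewer            ┃           ┃                
───────────────────┨  · ─ ·    ┃                
                  ▲┃  │   │    ┃                
parse_state(output░┃  ·   ·    ┃                
value.append(16)  █┃           ┃                
logger.info(f"Proc░┃─ ·        ┃                
result = []       ░┃━━━━━━━━━━━┛                
                  ░┃                            
ndle edge cases   ░┃                            
itialize configura░┃                            


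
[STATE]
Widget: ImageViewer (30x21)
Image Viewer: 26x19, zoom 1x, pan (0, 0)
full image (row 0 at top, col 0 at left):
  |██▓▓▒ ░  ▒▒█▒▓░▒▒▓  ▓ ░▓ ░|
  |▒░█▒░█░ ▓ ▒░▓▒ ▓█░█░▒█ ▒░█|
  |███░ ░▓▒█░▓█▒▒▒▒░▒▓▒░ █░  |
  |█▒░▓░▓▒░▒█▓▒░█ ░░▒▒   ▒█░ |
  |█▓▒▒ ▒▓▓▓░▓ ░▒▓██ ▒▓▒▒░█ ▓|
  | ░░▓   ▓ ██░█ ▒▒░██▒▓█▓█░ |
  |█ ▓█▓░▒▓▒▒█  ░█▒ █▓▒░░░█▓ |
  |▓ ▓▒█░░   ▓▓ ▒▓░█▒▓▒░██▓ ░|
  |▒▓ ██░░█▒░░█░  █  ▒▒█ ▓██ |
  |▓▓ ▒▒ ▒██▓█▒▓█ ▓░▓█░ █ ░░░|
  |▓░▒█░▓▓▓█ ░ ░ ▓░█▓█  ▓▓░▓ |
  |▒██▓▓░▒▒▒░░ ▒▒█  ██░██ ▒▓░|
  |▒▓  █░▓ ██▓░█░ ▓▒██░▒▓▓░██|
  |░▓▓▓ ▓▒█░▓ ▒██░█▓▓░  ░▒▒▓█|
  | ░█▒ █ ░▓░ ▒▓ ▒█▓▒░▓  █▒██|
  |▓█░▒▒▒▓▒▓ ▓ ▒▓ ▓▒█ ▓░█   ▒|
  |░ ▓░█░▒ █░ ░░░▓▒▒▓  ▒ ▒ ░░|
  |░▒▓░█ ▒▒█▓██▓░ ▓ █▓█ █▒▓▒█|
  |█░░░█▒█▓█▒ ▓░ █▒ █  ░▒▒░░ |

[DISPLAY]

██▓▓▒ ░  ▒▒█▒▓░▒▒▓  ▓ ░▓ ░    
▒░█▒░█░ ▓ ▒░▓▒ ▓█░█░▒█ ▒░█    
███░ ░▓▒█░▓█▒▒▒▒░▒▓▒░ █░      
█▒░▓░▓▒░▒█▓▒░█ ░░▒▒   ▒█░     
█▓▒▒ ▒▓▓▓░▓ ░▒▓██ ▒▓▒▒░█ ▓    
 ░░▓   ▓ ██░█ ▒▒░██▒▓█▓█░     
█ ▓█▓░▒▓▒▒█  ░█▒ █▓▒░░░█▓     
▓ ▓▒█░░   ▓▓ ▒▓░█▒▓▒░██▓ ░    
▒▓ ██░░█▒░░█░  █  ▒▒█ ▓██     
▓▓ ▒▒ ▒██▓█▒▓█ ▓░▓█░ █ ░░░    
▓░▒█░▓▓▓█ ░ ░ ▓░█▓█  ▓▓░▓     
▒██▓▓░▒▒▒░░ ▒▒█  ██░██ ▒▓░    
▒▓  █░▓ ██▓░█░ ▓▒██░▒▓▓░██    
░▓▓▓ ▓▒█░▓ ▒██░█▓▓░  ░▒▒▓█    
 ░█▒ █ ░▓░ ▒▓ ▒█▓▒░▓  █▒██    
▓█░▒▒▒▓▒▓ ▓ ▒▓ ▓▒█ ▓░█   ▒    
░ ▓░█░▒ █░ ░░░▓▒▒▓  ▒ ▒ ░░    
░▒▓░█ ▒▒█▓██▓░ ▓ █▓█ █▒▓▒█    
█░░░█▒█▓█▒ ▓░ █▒ █  ░▒▒░░     
                              
                              


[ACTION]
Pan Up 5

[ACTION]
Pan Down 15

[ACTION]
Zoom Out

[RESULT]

▓█░▒▒▒▓▒▓ ▓ ▒▓ ▓▒█ ▓░█   ▒    
░ ▓░█░▒ █░ ░░░▓▒▒▓  ▒ ▒ ░░    
░▒▓░█ ▒▒█▓██▓░ ▓ █▓█ █▒▓▒█    
█░░░█▒█▓█▒ ▓░ █▒ █  ░▒▒░░     
                              
                              
                              
                              
                              
                              
                              
                              
                              
                              
                              
                              
                              
                              
                              
                              
                              


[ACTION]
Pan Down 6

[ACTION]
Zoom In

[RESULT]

▓▓░░▒▒██░░▓▓▓▓▓▓██  ░░  ░░  ▓▓
▒▒████▓▓▓▓░░▒▒▒▒▒▒░░░░  ▒▒▒▒██
▒▒████▓▓▓▓░░▒▒▒▒▒▒░░░░  ▒▒▒▒██
▒▒▓▓    ██░░▓▓  ████▓▓░░██░░  
▒▒▓▓    ██░░▓▓  ████▓▓░░██░░  
░░▓▓▓▓▓▓  ▓▓▒▒██░░▓▓  ▒▒████░░
░░▓▓▓▓▓▓  ▓▓▒▒██░░▓▓  ▒▒████░░
  ░░██▒▒  ██  ░░▓▓░░  ▒▒▓▓  ▒▒
  ░░██▒▒  ██  ░░▓▓░░  ▒▒▓▓  ▒▒
▓▓██░░▒▒▒▒▒▒▓▓▒▒▓▓  ▓▓  ▒▒▓▓  
▓▓██░░▒▒▒▒▒▒▓▓▒▒▓▓  ▓▓  ▒▒▓▓  
░░  ▓▓░░██░░▒▒  ██░░  ░░░░░░▓▓
░░  ▓▓░░██░░▒▒  ██░░  ░░░░░░▓▓
░░▒▒▓▓░░██  ▒▒▒▒██▓▓████▓▓░░  
░░▒▒▓▓░░██  ▒▒▒▒██▓▓████▓▓░░  
██░░░░░░██▒▒██▓▓██▒▒  ▓▓░░  ██
██░░░░░░██▒▒██▓▓██▒▒  ▓▓░░  ██
                              
                              
                              
                              


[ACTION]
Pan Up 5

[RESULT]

▒▒▓▓  ████░░░░██▒▒░░░░██░░    
▒▒▓▓  ████░░░░██▒▒░░░░██░░    
▓▓▓▓  ▒▒▒▒  ▒▒████▓▓██▒▒▓▓██  
▓▓▓▓  ▒▒▒▒  ▒▒████▓▓██▒▒▓▓██  
▓▓░░▒▒██░░▓▓▓▓▓▓██  ░░  ░░  ▓▓
▓▓░░▒▒██░░▓▓▓▓▓▓██  ░░  ░░  ▓▓
▒▒████▓▓▓▓░░▒▒▒▒▒▒░░░░  ▒▒▒▒██
▒▒████▓▓▓▓░░▒▒▒▒▒▒░░░░  ▒▒▒▒██
▒▒▓▓    ██░░▓▓  ████▓▓░░██░░  
▒▒▓▓    ██░░▓▓  ████▓▓░░██░░  
░░▓▓▓▓▓▓  ▓▓▒▒██░░▓▓  ▒▒████░░
░░▓▓▓▓▓▓  ▓▓▒▒██░░▓▓  ▒▒████░░
  ░░██▒▒  ██  ░░▓▓░░  ▒▒▓▓  ▒▒
  ░░██▒▒  ██  ░░▓▓░░  ▒▒▓▓  ▒▒
▓▓██░░▒▒▒▒▒▒▓▓▒▒▓▓  ▓▓  ▒▒▓▓  
▓▓██░░▒▒▒▒▒▒▓▓▒▒▓▓  ▓▓  ▒▒▓▓  
░░  ▓▓░░██░░▒▒  ██░░  ░░░░░░▓▓
░░  ▓▓░░██░░▒▒  ██░░  ░░░░░░▓▓
░░▒▒▓▓░░██  ▒▒▒▒██▓▓████▓▓░░  
░░▒▒▓▓░░██  ▒▒▒▒██▓▓████▓▓░░  
██░░░░░░██▒▒██▓▓██▒▒  ▓▓░░  ██


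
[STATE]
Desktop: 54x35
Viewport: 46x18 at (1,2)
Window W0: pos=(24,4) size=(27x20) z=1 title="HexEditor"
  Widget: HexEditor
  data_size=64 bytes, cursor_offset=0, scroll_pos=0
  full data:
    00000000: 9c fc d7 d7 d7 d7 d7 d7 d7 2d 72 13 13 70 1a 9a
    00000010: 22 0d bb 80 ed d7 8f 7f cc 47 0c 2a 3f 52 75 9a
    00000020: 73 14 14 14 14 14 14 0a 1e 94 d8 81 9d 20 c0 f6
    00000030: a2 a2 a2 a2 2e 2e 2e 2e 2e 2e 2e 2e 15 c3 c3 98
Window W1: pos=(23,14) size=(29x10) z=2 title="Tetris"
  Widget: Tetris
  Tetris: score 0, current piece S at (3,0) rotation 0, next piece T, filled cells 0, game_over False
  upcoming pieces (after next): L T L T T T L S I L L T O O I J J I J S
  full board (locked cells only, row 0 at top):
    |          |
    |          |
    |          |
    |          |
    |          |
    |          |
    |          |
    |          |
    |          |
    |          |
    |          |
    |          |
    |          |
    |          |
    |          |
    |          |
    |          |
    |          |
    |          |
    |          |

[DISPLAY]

                                              
                                              
                       ┏━━━━━━━━━━━━━━━━━━━━━━
                       ┃ HexEditor            
                       ┠──────────────────────
                       ┃00000000  9C fc d7 d7 
                       ┃00000010  22 0d bb 80 
                       ┃00000020  73 14 14 14 
                       ┃00000030  a2 a2 a2 a2 
                       ┃                      
                       ┃                      
                       ┃                      
                      ┏━━━━━━━━━━━━━━━━━━━━━━━
                      ┃ Tetris                
                      ┠───────────────────────
                      ┃          │Next:       
                      ┃          │ ▒          
                      ┃          │▒▒▒         


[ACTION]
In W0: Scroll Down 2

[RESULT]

                                              
                                              
                       ┏━━━━━━━━━━━━━━━━━━━━━━
                       ┃ HexEditor            
                       ┠──────────────────────
                       ┃00000020  73 14 14 14 
                       ┃00000030  a2 a2 a2 a2 
                       ┃                      
                       ┃                      
                       ┃                      
                       ┃                      
                       ┃                      
                      ┏━━━━━━━━━━━━━━━━━━━━━━━
                      ┃ Tetris                
                      ┠───────────────────────
                      ┃          │Next:       
                      ┃          │ ▒          
                      ┃          │▒▒▒         


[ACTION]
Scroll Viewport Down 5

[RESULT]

                       ┃00000020  73 14 14 14 
                       ┃00000030  a2 a2 a2 a2 
                       ┃                      
                       ┃                      
                       ┃                      
                       ┃                      
                       ┃                      
                      ┏━━━━━━━━━━━━━━━━━━━━━━━
                      ┃ Tetris                
                      ┠───────────────────────
                      ┃          │Next:       
                      ┃          │ ▒          
                      ┃          │▒▒▒         
                      ┃          │            
                      ┃          │            
                      ┃          │            
                      ┗━━━━━━━━━━━━━━━━━━━━━━━
                                              


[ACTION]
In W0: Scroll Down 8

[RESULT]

                       ┃00000030  a2 a2 a2 a2 
                       ┃                      
                       ┃                      
                       ┃                      
                       ┃                      
                       ┃                      
                       ┃                      
                      ┏━━━━━━━━━━━━━━━━━━━━━━━
                      ┃ Tetris                
                      ┠───────────────────────
                      ┃          │Next:       
                      ┃          │ ▒          
                      ┃          │▒▒▒         
                      ┃          │            
                      ┃          │            
                      ┃          │            
                      ┗━━━━━━━━━━━━━━━━━━━━━━━
                                              


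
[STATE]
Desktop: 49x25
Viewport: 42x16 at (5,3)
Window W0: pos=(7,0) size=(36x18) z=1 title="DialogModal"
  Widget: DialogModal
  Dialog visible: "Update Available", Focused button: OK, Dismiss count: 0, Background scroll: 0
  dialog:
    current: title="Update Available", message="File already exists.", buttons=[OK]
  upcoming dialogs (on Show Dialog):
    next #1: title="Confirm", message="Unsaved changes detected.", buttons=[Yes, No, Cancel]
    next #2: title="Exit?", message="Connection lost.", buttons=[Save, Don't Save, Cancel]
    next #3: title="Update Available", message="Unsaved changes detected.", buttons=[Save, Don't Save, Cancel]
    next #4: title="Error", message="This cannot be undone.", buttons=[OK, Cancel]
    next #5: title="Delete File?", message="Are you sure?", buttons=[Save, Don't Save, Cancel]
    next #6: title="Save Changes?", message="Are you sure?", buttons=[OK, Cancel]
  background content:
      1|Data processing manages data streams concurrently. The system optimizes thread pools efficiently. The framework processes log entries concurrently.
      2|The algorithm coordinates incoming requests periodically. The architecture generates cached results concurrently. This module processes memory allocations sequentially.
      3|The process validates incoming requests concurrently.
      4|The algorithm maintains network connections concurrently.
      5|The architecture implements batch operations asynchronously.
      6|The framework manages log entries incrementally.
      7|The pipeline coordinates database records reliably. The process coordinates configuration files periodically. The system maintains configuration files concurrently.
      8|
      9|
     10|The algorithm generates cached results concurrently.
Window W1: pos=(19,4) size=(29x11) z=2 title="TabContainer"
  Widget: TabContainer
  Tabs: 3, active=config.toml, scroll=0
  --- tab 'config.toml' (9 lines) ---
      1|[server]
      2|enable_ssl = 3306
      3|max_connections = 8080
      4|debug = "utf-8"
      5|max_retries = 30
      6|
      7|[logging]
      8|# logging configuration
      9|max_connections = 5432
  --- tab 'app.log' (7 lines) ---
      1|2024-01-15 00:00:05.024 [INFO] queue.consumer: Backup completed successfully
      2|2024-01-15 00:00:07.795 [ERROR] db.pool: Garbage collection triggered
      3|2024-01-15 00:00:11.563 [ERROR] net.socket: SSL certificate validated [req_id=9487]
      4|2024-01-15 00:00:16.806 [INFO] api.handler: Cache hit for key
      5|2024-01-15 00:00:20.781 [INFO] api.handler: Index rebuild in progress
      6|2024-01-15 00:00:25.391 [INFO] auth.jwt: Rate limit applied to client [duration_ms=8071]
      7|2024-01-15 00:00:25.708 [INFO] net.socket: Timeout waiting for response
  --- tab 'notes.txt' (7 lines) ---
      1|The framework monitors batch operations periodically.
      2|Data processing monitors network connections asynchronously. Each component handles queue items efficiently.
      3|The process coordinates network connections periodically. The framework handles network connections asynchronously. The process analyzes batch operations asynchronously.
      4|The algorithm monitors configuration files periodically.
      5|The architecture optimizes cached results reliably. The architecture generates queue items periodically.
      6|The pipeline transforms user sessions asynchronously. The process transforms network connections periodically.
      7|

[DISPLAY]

  ┃Data processing manages data strea┃    
  ┃The algorit┏━━━━━━━━━━━━━━━━━━━━━━━━━━━
  ┃The process┃ TabContainer              
  ┃The algorit┠───────────────────────────
  ┃The a┌─────┃[config.toml]│ app.log │ no
  ┃The f│   Up┃───────────────────────────
  ┃The p│ File┃[server]                   
  ┃     │     ┃enable_ssl = 3306          
  ┃     └─────┃max_connections = 8080     
  ┃The algorit┃debug = "utf-8"            
  ┃           ┃max_retries = 30           
  ┃           ┗━━━━━━━━━━━━━━━━━━━━━━━━━━━
  ┃                                  ┃    
  ┃                                  ┃    
  ┗━━━━━━━━━━━━━━━━━━━━━━━━━━━━━━━━━━┛    
                                          


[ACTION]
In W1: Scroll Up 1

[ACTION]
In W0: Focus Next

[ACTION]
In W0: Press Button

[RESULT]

  ┃Data processing manages data strea┃    
  ┃The algorit┏━━━━━━━━━━━━━━━━━━━━━━━━━━━
  ┃The process┃ TabContainer              
  ┃The algorit┠───────────────────────────
  ┃The archite┃[config.toml]│ app.log │ no
  ┃The framewo┃───────────────────────────
  ┃The pipelin┃[server]                   
  ┃           ┃enable_ssl = 3306          
  ┃           ┃max_connections = 8080     
  ┃The algorit┃debug = "utf-8"            
  ┃           ┃max_retries = 30           
  ┃           ┗━━━━━━━━━━━━━━━━━━━━━━━━━━━
  ┃                                  ┃    
  ┃                                  ┃    
  ┗━━━━━━━━━━━━━━━━━━━━━━━━━━━━━━━━━━┛    
                                          


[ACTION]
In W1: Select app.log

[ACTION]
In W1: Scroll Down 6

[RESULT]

  ┃Data processing manages data strea┃    
  ┃The algorit┏━━━━━━━━━━━━━━━━━━━━━━━━━━━
  ┃The process┃ TabContainer              
  ┃The algorit┠───────────────────────────
  ┃The archite┃ config.toml │[app.log]│ no
  ┃The framewo┃───────────────────────────
  ┃The pipelin┃2024-01-15 00:00:25.708 [IN
  ┃           ┃                           
  ┃           ┃                           
  ┃The algorit┃                           
  ┃           ┃                           
  ┃           ┗━━━━━━━━━━━━━━━━━━━━━━━━━━━
  ┃                                  ┃    
  ┃                                  ┃    
  ┗━━━━━━━━━━━━━━━━━━━━━━━━━━━━━━━━━━┛    
                                          


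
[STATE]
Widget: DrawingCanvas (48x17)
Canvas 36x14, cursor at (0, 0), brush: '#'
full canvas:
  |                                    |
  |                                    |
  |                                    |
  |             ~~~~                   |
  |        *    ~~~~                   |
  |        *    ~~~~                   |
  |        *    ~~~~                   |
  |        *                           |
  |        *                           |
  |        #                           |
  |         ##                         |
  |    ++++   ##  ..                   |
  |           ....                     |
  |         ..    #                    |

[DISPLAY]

+                                               
                                                
                                                
             ~~~~                               
        *    ~~~~                               
        *    ~~~~                               
        *    ~~~~                               
        *                                       
        *                                       
        #                                       
         ##                                     
    ++++   ##  ..                               
           ....                                 
         ..    #                                
                                                
                                                
                                                


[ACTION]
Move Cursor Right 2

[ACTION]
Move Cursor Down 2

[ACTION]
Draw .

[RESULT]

                                                
                                                
  .                                             
             ~~~~                               
        *    ~~~~                               
        *    ~~~~                               
        *    ~~~~                               
        *                                       
        *                                       
        #                                       
         ##                                     
    ++++   ##  ..                               
           ....                                 
         ..    #                                
                                                
                                                
                                                


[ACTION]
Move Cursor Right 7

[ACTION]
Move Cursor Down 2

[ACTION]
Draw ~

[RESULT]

                                                
                                                
  .                                             
             ~~~~                               
        *~   ~~~~                               
        *    ~~~~                               
        *    ~~~~                               
        *                                       
        *                                       
        #                                       
         ##                                     
    ++++   ##  ..                               
           ....                                 
         ..    #                                
                                                
                                                
                                                


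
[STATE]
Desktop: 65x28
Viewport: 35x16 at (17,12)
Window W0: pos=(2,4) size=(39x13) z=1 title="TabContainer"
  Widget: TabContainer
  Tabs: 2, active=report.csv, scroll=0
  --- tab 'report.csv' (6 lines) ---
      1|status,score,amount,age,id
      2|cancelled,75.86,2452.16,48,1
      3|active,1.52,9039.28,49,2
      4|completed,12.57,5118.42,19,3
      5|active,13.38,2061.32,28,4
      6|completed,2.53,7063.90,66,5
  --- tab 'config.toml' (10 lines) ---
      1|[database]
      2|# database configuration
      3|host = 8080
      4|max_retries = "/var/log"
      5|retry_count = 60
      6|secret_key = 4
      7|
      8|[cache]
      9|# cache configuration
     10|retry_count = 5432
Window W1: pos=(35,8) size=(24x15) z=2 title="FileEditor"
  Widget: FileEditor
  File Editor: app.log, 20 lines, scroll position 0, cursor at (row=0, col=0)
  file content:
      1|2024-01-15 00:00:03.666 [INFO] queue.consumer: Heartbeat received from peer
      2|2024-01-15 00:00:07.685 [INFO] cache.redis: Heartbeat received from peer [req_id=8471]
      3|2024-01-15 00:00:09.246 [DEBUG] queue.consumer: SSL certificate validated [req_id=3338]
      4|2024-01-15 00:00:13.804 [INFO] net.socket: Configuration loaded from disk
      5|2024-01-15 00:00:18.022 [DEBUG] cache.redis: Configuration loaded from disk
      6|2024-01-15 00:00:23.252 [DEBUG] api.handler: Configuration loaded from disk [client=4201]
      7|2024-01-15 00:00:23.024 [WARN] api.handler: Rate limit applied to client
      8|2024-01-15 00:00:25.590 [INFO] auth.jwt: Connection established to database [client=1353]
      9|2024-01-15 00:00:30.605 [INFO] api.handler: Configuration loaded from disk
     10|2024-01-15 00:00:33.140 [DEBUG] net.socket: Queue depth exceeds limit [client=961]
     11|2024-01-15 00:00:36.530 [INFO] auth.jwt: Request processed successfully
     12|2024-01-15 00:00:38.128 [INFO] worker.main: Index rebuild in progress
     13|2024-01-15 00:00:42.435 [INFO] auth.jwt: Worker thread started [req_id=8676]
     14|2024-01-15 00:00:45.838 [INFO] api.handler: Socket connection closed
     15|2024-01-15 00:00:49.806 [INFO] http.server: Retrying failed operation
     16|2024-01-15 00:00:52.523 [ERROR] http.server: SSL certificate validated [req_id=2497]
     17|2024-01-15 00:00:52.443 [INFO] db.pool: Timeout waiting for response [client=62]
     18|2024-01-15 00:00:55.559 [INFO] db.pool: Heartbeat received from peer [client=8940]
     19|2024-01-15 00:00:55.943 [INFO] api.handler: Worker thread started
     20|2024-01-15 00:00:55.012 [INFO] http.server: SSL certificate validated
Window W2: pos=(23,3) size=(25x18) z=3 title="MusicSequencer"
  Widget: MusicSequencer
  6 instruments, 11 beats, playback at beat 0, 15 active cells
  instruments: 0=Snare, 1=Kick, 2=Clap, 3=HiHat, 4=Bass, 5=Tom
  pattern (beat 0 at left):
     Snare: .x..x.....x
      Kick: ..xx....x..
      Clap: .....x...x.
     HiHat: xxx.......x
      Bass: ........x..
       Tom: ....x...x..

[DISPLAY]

7,5118┃   Tom····█···█··      ┃0:00
061.32┃                       ┃0:00
,7063.┃                       ┃0:00
      ┃                       ┃0:00
━━━━━━┃                       ┃0:00
      ┃                       ┃0:00
      ┃                       ┃0:00
      ┃                       ┃0:00
      ┗━━━━━━━━━━━━━━━━━━━━━━━┛0:00
                  ┃2024-01-15 00:00
                  ┗━━━━━━━━━━━━━━━━
                                   
                                   
                                   
                                   
                                   


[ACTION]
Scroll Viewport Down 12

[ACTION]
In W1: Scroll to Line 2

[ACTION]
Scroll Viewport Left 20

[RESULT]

  ┃completed,12.57,5118┃   Tom····█
  ┃active,13.38,2061.32┃           
  ┃completed,2.53,7063.┃           
  ┃                    ┃           
  ┗━━━━━━━━━━━━━━━━━━━━┃           
                       ┃           
                       ┃           
                       ┃           
                       ┗━━━━━━━━━━━
                                   
                                   
                                   
                                   
                                   
                                   
                                   
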